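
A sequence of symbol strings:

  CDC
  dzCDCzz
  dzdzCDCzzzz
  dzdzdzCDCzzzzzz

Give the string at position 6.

dzdzdzdzdzCDCzzzzzzzzzz

s(k+1) = dz·s(k)·zz, so each term gains dz as a prefix and zz as a suffix.
From dzdzdzCDCzzzzzz, 2 further steps: dzdzdzCDCzzzzzz → dzdzdzdzCDCzzzzzzzz → (answer).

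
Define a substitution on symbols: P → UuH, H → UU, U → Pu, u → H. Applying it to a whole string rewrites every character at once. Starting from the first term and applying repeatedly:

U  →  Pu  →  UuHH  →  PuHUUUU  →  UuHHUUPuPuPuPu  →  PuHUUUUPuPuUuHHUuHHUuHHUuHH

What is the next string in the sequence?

Replace each of the 27 characters of PuHUUUUPuPuUuHHUuHHUuHHUuHH in place — UuH H UU Pu Pu Pu Pu UuH H UuH H Pu H UU UU Pu H UU UU Pu H UU UU Pu H UU UU — and concatenate.

UuHHUUPuPuPuPuUuHHUuHHPuHUUUUPuHUUUUPuHUUUUPuHUUUU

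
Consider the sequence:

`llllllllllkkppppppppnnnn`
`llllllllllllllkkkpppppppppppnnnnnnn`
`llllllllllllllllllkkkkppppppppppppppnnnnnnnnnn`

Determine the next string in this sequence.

llllllllllllllllllllllkkkkkpppppppppppppppppnnnnnnnnnnnnn

Term n consists of 4n+2 l's, followed by n k's, followed by 3n+2 p's, followed by 3n-2 n's, where the shown terms are n = 2, 3, 4.
At n = 5 the blocks have lengths 22, 5, 17, 13.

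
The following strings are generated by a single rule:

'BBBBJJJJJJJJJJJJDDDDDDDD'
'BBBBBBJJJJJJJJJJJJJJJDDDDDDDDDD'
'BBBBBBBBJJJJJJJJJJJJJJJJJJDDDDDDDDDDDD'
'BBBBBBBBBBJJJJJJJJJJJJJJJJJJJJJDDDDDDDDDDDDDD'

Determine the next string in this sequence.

Each string has the form B^{2n-2} J^{3n+3} D^{2n+2}, where the shown terms are n = 3, 4, 5, 6.
Setting n = 7 gives 12, 24, 16 characters in each block.

BBBBBBBBBBBBJJJJJJJJJJJJJJJJJJJJJJJJDDDDDDDDDDDDDDDD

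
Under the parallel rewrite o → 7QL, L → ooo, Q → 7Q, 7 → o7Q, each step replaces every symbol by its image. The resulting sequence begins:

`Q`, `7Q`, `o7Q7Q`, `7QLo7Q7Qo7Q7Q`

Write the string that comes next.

o7Q7Qooo7QLo7Q7Qo7Q7Q7QLo7Q7Qo7Q7Q

φ(7QLo7Q7Qo7Q7Q) expands symbol-by-symbol to o7Q 7Q ooo 7QL o7Q 7Q o7Q 7Q 7QL o7Q 7Q o7Q 7Q; joining the 13 pieces gives the next term.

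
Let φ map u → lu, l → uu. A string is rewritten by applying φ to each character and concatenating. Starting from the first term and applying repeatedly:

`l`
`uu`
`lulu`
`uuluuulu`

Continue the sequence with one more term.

luluuulululuuulu

Apply φ to uuluuulu symbol by symbol: u→lu, u→lu, l→uu, u→lu, u→lu, u→lu, l→uu, u→lu; joined: lu lu uu lu lu lu uu lu.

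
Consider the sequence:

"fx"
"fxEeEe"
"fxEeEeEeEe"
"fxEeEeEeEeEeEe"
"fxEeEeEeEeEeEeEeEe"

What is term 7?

Every step adds EeEe to the end: s(k+1) = s(k)·EeEe.
From fxEeEeEeEeEeEeEeEe, 2 further steps: fxEeEeEeEeEeEeEeEe → fxEeEeEeEeEeEeEeEeEeEe → (answer).

fxEeEeEeEeEeEeEeEeEeEeEeEe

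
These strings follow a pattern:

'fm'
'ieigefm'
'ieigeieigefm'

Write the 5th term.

The strings grow by a fixed prefix ieige each time.
From ieigeieigefm, 2 further steps: ieigeieigefm → ieigeieigeieigefm → (answer).

ieigeieigeieigeieigefm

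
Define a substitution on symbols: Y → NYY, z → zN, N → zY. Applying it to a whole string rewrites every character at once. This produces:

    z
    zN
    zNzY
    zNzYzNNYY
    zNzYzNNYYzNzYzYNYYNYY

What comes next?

zNzYzNNYYzNzYzYNYYNYYzNzYzNNYYzNNYYzYNYYNYYzYNYYNYY

Applying the rule to each of the 21 symbols of zNzYzNNYYzNzYzYNYYNYY gives the pieces zN zY zN NYY zN zY zY NYY NYY zN zY zN NYY zN NYY zY NYY NYY zY NYY NYY, which concatenate to the answer.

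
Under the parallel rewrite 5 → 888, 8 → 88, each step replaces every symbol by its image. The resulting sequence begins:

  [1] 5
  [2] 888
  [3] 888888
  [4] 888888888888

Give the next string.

888888888888888888888888

Apply φ to 888888888888 symbol by symbol: 8→88, 8→88, 8→88, 8→88, 8→88, 8→88, 8→88, 8→88, 8→88, 8→88, 8→88, 8→88; joined: 88 88 88 88 88 88 88 88 88 88 88 88.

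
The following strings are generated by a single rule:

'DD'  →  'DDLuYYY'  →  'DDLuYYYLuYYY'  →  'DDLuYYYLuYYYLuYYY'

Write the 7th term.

DDLuYYYLuYYYLuYYYLuYYYLuYYYLuYYY

Each term is the previous one with LuYYY appended.
From DDLuYYYLuYYYLuYYY, 3 further steps: DDLuYYYLuYYYLuYYY → DDLuYYYLuYYYLuYYYLuYYY → DDLuYYYLuYYYLuYYYLuYYYLuYYY → (answer).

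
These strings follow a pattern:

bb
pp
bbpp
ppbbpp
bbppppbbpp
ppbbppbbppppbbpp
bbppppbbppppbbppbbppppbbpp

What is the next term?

Each term (from the third on) is the two preceding terms concatenated in order: term 3 = bb·pp = bbpp.
Continuing: ppbbppbbppppbbpp · bbppppbbppppbbppbbppppbbpp gives term 8.

ppbbppbbppppbbppbbppppbbppppbbppbbppppbbpp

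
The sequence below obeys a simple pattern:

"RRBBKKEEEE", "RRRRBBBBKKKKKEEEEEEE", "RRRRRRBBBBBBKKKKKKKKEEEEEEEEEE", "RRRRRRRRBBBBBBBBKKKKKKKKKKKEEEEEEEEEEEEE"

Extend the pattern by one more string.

Term n consists of 2n R's, followed by 2n B's, followed by 3n-1 K's, followed by 3n+1 E's (n = 1, 2, …).
Setting n = 5 gives 10, 10, 14, 16 characters in each block.

RRRRRRRRRRBBBBBBBBBBKKKKKKKKKKKKKKEEEEEEEEEEEEEEEE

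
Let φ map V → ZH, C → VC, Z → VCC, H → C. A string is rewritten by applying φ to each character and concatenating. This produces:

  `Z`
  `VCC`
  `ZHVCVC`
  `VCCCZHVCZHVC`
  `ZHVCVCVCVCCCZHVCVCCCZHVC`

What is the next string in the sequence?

Applying the rule to each of the 24 symbols of ZHVCVCVCVCCCZHVCVCCCZHVC gives the pieces VCC C ZH VC ZH VC ZH VC ZH VC VC VC VCC C ZH VC ZH VC VC VC VCC C ZH VC, which concatenate to the answer.

VCCCZHVCZHVCZHVCZHVCVCVCVCCCZHVCZHVCVCVCVCCCZHVC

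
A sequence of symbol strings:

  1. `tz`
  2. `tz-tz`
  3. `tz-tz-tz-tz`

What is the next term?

Every step duplicates the string with '-' between the halves.
So the next term is two copies of tz-tz-tz-tz with '-' between the halves.

tz-tz-tz-tz-tz-tz-tz-tz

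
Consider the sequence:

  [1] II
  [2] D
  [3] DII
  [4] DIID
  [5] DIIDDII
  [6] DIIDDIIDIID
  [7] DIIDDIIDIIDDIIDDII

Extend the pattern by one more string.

From term 3 onward, concatenate the last term with the second-to-last: D·II = DII, DII·D = DIID, …
So term 8 is DIIDDIIDIIDDIIDDII·DIIDDIIDIID.

DIIDDIIDIIDDIIDDIIDIIDDIIDIID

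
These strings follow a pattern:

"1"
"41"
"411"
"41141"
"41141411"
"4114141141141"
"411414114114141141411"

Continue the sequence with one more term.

From term 3 onward, concatenate the last term with the second-to-last: 41·1 = 411, 411·41 = 41141, …
The next term joins 411414114114141141411 and 4114141141141.

4114141141141411414114114141141141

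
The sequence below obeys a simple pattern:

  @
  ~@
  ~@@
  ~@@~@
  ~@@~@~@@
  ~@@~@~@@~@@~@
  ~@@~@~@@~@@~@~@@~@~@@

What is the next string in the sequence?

This is a Fibonacci-style word recurrence s(k) = s(k−1)·s(k−2): e.g. ~@·@ = ~@@.
Continuing: ~@@~@~@@~@@~@~@@~@~@@ · ~@@~@~@@~@@~@ gives term 8.

~@@~@~@@~@@~@~@@~@~@@~@@~@~@@~@@~@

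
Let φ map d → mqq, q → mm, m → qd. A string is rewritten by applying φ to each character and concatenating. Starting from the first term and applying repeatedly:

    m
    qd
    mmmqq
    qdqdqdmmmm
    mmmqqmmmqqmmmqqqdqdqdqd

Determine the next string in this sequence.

Replace each of the 23 characters of mmmqqmmmqqmmmqqqdqdqdqd in place — qd qd qd mm mm qd qd qd mm mm qd qd qd mm mm mm mqq mm mqq mm mqq mm mqq — and concatenate.

qdqdqdmmmmqdqdqdmmmmqdqdqdmmmmmmmqqmmmqqmmmqqmmmqq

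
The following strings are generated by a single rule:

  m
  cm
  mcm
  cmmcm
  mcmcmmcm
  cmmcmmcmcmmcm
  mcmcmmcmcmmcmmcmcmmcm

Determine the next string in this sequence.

From term 3 onward, concatenate the second-to-last term with the last: m·cm = mcm, cm·mcm = cmmcm, …
So term 8 is cmmcmmcmcmmcm·mcmcmmcmcmmcmmcmcmmcm.

cmmcmmcmcmmcmmcmcmmcmcmmcmmcmcmmcm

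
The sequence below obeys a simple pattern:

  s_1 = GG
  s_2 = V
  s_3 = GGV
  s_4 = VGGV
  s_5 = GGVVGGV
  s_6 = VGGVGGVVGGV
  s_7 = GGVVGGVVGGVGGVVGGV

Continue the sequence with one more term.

From term 3 onward, concatenate the second-to-last term with the last: GG·V = GGV, V·GGV = VGGV, …
So term 8 is VGGVGGVVGGV·GGVVGGVVGGVGGVVGGV.

VGGVGGVVGGVGGVVGGVVGGVGGVVGGV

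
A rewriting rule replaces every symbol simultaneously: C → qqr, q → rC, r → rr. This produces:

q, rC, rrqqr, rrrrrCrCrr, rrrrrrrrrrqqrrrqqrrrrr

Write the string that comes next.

Rewriting the 22 symbols of rrrrrrrrrrqqrrrqqrrrrr one by one yields rr rr rr rr rr rr rr rr rr rr rC rC rr rr rr rC rC rr rr rr rr rr; concatenated:

rrrrrrrrrrrrrrrrrrrrrCrCrrrrrrrCrCrrrrrrrrrr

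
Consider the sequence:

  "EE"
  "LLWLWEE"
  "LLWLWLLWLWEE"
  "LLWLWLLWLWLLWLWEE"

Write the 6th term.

LLWLWLLWLWLLWLWLLWLWLLWLWEE

Every step adds LLWLW at the front: s(k+1) = LLWLW·s(k).
From LLWLWLLWLWLLWLWEE, 2 further steps: LLWLWLLWLWLLWLWEE → LLWLWLLWLWLLWLWLLWLWEE → (answer).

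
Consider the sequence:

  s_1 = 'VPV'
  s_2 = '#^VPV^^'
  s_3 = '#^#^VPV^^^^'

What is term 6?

Each term wraps the previous one in #^ on the left and ^^ on the right.
From #^#^VPV^^^^, 3 further steps: #^#^VPV^^^^ → #^#^#^VPV^^^^^^ → #^#^#^#^VPV^^^^^^^^ → (answer).

#^#^#^#^#^VPV^^^^^^^^^^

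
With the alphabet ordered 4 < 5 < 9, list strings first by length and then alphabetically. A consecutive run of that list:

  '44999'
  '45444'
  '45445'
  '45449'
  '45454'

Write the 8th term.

Stepping forward 3 times from 45454: 45454 → 45455 → 45459, then the target.

45494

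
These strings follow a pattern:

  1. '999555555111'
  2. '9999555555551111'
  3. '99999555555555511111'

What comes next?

Term n consists of n 9's, followed by 2n 5's, followed by n 1's, where the shown terms are n = 3, 4, 5.
Setting n = 6 gives 6, 12, 6 characters in each block.

999999555555555555111111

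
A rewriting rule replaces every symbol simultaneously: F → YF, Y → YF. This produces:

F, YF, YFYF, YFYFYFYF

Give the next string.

Apply φ to YFYFYFYF symbol by symbol: Y→YF, F→YF, Y→YF, F→YF, Y→YF, F→YF, Y→YF, F→YF; joined: YF YF YF YF YF YF YF YF.

YFYFYFYFYFYFYFYF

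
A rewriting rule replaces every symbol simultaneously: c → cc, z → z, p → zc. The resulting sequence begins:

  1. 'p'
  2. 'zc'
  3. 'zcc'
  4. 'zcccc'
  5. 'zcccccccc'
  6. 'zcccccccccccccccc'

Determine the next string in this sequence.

Rewriting the 17 symbols of zcccccccccccccccc one by one yields z cc cc cc cc cc cc cc cc cc cc cc cc cc cc cc cc; concatenated:

zcccccccccccccccccccccccccccccccc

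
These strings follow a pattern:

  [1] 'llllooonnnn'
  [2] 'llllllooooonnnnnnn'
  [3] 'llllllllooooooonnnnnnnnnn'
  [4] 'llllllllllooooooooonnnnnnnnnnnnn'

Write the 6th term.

The n-th term is 2n+2 l's then 2n+1 o's then 3n+1 n's (n = 1, 2, …).
At n = 6 the blocks have lengths 14, 13, 19.

llllllllllllllooooooooooooonnnnnnnnnnnnnnnnnnn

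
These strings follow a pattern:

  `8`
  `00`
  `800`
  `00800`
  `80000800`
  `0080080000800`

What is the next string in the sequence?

800008000080080000800

This is a Fibonacci-style word recurrence s(k) = s(k−2)·s(k−1): e.g. 8·00 = 800.
Continuing: 80000800 · 0080080000800 gives term 7.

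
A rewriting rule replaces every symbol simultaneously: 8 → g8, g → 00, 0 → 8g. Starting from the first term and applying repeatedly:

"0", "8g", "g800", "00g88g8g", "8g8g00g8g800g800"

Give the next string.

Rewriting the 16 symbols of 8g8g00g8g800g800 one by one yields g8 00 g8 00 8g 8g 00 g8 00 g8 8g 8g 00 g8 8g 8g; concatenated:

g800g8008g8g00g800g88g8g00g88g8g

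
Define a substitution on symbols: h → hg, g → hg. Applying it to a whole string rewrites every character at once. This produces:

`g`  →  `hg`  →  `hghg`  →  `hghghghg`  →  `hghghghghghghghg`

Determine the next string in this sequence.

hghghghghghghghghghghghghghghghg

φ(hghghghghghghghg) expands symbol-by-symbol to hg hg hg hg hg hg hg hg hg hg hg hg hg hg hg hg; joining the 16 pieces gives the next term.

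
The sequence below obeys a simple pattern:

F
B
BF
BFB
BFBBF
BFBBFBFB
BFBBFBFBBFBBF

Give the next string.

BFBBFBFBBFBBFBFBBFBFB

From term 3 onward, concatenate the last term with the second-to-last: B·F = BF, BF·B = BFB, …
Continuing: BFBBFBFBBFBBF · BFBBFBFB gives term 8.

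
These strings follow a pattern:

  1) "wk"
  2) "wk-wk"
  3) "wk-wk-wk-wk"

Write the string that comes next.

Each string is two copies of the previous one joined by '-'.
Doubling wk-wk-wk-wk with '-' between the halves:

wk-wk-wk-wk-wk-wk-wk-wk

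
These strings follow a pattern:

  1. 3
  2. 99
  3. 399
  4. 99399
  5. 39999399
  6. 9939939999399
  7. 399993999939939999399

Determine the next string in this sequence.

This is a Fibonacci-style word recurrence s(k) = s(k−2)·s(k−1): e.g. 3·99 = 399.
Continuing: 9939939999399 · 399993999939939999399 gives term 8.

9939939999399399993999939939999399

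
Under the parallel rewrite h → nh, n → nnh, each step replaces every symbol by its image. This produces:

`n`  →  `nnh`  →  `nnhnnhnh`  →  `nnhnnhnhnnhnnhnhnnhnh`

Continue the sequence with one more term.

nnhnnhnhnnhnnhnhnnhnhnnhnnhnhnnhnnhnhnnhnhnnhnnhnhnnhnh

φ(nnhnnhnhnnhnnhnhnnhnh) expands symbol-by-symbol to nnh nnh nh nnh nnh nh nnh nh nnh nnh nh nnh nnh nh nnh nh nnh nnh nh nnh nh; joining the 21 pieces gives the next term.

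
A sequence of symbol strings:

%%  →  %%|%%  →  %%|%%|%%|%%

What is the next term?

s(k+1) = s(k)·|·s(k) — each term doubles the last with '|' between the halves.
One more doubling of %%|%%|%%|%% gives the answer.

%%|%%|%%|%%|%%|%%|%%|%%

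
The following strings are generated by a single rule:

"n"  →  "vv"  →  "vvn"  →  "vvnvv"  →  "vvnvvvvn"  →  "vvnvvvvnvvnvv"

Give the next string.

vvnvvvvnvvnvvvvnvvvvn

This is a Fibonacci-style word recurrence s(k) = s(k−1)·s(k−2): e.g. vv·n = vvn.
The next term joins vvnvvvvnvvnvv and vvnvvvvn.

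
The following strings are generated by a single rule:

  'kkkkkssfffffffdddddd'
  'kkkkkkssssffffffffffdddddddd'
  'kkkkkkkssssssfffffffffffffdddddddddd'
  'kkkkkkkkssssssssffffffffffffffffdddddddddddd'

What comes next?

kkkkkkkkkssssssssssfffffffffffffffffffdddddddddddddd

Reading off run lengths: k runs 5, 6, 7, 8; s runs 2, 4, 6, 8; f runs 7, 10, 13, 16; d runs 6, 8, 10, 12 — each is linear in n, where the shown terms are n = 2, 3, 4, 5.
Setting n = 6 gives 9, 10, 19, 14 characters in each block.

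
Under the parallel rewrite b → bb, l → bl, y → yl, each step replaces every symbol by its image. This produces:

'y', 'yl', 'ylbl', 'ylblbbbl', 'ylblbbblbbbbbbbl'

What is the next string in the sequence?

ylblbbblbbbbbbblbbbbbbbbbbbbbbbl

φ(ylblbbblbbbbbbbl) expands symbol-by-symbol to yl bl bb bl bb bb bb bl bb bb bb bb bb bb bb bl; joining the 16 pieces gives the next term.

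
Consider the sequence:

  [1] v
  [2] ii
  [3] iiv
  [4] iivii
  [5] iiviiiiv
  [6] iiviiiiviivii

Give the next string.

iiviiiiviiviiiiviiiiv

This is a Fibonacci-style word recurrence s(k) = s(k−1)·s(k−2): e.g. ii·v = iiv.
The next term joins iiviiiiviivii and iiviiiiv.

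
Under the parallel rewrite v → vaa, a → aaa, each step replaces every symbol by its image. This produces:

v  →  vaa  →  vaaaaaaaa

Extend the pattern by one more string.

vaaaaaaaaaaaaaaaaaaaaaaaaaa

Apply φ to vaaaaaaaa symbol by symbol: v→vaa, a→aaa, a→aaa, a→aaa, a→aaa, a→aaa, a→aaa, a→aaa, a→aaa; joined: vaa aaa aaa aaa aaa aaa aaa aaa aaa.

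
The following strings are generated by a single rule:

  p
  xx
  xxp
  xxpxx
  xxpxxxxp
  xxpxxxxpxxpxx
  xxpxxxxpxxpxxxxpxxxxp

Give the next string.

xxpxxxxpxxpxxxxpxxxxpxxpxxxxpxxpxx

This is a Fibonacci-style word recurrence s(k) = s(k−1)·s(k−2): e.g. xx·p = xxp.
So term 8 is xxpxxxxpxxpxxxxpxxxxp·xxpxxxxpxxpxx.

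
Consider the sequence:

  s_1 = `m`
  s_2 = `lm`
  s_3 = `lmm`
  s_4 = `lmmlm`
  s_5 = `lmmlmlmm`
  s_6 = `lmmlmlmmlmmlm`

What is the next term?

lmmlmlmmlmmlmlmmlmlmm

This is a Fibonacci-style word recurrence s(k) = s(k−1)·s(k−2): e.g. lm·m = lmm.
Continuing: lmmlmlmmlmmlm · lmmlmlmm gives term 7.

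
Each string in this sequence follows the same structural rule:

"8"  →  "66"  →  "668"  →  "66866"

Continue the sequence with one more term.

This is a Fibonacci-style word recurrence s(k) = s(k−1)·s(k−2): e.g. 66·8 = 668.
The next term joins 66866 and 668.

66866668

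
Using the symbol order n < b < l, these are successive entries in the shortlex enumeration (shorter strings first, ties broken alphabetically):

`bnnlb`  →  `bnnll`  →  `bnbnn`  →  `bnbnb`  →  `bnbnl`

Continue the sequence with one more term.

bnbbn

The successor of bnbnl increments the rightmost position that isn't already l and resets every position after it to n.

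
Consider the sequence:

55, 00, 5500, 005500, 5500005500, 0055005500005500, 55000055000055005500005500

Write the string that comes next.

This is a Fibonacci-style word recurrence s(k) = s(k−2)·s(k−1): e.g. 55·00 = 5500.
Continuing: 0055005500005500 · 55000055000055005500005500 gives term 8.

005500550000550055000055000055005500005500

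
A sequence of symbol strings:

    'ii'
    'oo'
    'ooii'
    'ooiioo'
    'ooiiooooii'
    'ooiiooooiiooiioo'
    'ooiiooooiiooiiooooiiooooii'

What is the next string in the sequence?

ooiiooooiiooiiooooiiooooiiooiiooooiiooiioo

Each term (from the third on) is the previous term followed by the one before it: term 3 = oo·ii = ooii.
So term 8 is ooiiooooiiooiiooooiiooooii·ooiiooooiiooiioo.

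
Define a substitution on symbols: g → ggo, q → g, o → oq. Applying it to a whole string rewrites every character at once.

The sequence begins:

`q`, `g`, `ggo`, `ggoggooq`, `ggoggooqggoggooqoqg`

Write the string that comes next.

Rewriting the 19 symbols of ggoggooqggoggooqoqg one by one yields ggo ggo oq ggo ggo oq oq g ggo ggo oq ggo ggo oq oq g oq g ggo; concatenated:

ggoggooqggoggooqoqgggoggooqggoggooqoqgoqgggo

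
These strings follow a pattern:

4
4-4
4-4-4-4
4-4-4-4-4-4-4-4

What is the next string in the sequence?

Every step duplicates the string with '-' between the halves.
Doubling 4-4-4-4-4-4-4-4 with '-' between the halves:

4-4-4-4-4-4-4-4-4-4-4-4-4-4-4-4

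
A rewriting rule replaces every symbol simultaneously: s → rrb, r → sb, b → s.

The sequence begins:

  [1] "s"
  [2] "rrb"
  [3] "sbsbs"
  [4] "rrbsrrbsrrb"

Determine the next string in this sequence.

Expanding rrbsrrbsrrb: r→sb, r→sb, b→s, s→rrb, r→sb, r→sb, b→s, s→rrb, r→sb, r→sb, b→s. Concatenated: sb sb s rrb sb sb s rrb sb sb s.

sbsbsrrbsbsbsrrbsbsbs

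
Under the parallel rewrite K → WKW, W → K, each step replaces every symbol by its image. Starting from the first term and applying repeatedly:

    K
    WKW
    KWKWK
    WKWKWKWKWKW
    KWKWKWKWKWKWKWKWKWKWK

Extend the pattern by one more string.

φ(KWKWKWKWKWKWKWKWKWKWK) expands symbol-by-symbol to WKW K WKW K WKW K WKW K WKW K WKW K WKW K WKW K WKW K WKW K WKW; joining the 21 pieces gives the next term.

WKWKWKWKWKWKWKWKWKWKWKWKWKWKWKWKWKWKWKWKWKW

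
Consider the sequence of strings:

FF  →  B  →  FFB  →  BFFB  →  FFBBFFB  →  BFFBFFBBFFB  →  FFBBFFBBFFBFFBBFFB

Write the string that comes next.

Each term (from the third on) is the two preceding terms concatenated in order: term 3 = FF·B = FFB.
The next term joins BFFBFFBBFFB and FFBBFFBBFFBFFBBFFB.

BFFBFFBBFFBFFBBFFBBFFBFFBBFFB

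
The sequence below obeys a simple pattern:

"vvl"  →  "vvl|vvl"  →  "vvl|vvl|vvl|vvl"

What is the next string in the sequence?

vvl|vvl|vvl|vvl|vvl|vvl|vvl|vvl

Each string is two copies of the previous one joined by '|'.
So the next term is two copies of vvl|vvl|vvl|vvl with '|' between the halves.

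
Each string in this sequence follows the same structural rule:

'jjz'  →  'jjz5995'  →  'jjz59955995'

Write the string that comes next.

Each term is the previous one with 5995 appended.
One more step from jjz59955995 gives the answer.

jjz599559955995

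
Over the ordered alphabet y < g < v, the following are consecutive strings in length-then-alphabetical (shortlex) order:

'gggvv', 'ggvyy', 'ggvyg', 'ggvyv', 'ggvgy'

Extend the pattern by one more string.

Treat ggvgy as a base-3 numeral over the given alphabet and add one, carrying through any trailing v's.

ggvgg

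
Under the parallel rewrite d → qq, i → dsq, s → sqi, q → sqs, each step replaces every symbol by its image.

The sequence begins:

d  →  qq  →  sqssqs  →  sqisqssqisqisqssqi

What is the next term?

sqisqsdsqsqisqssqisqisqsdsqsqisqsdsqsqisqssqisqisqsdsq

φ(sqisqssqisqisqssqi) expands symbol-by-symbol to sqi sqs dsq sqi sqs sqi sqi sqs dsq sqi sqs dsq sqi sqs sqi sqi sqs dsq; joining the 18 pieces gives the next term.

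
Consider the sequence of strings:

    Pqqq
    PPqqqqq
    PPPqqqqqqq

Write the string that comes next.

The n-th term is n P's then 2n+1 q's (n = 1, 2, …).
For the next term, n = 4, so the run lengths are 4, 9.

PPPPqqqqqqqqq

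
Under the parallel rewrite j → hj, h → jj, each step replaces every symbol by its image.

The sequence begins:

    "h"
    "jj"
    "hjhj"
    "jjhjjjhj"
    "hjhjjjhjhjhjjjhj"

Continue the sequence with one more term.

Replace each of the 16 characters of hjhjjjhjhjhjjjhj in place — jj hj jj hj hj hj jj hj jj hj jj hj hj hj jj hj — and concatenate.

jjhjjjhjhjhjjjhjjjhjjjhjhjhjjjhj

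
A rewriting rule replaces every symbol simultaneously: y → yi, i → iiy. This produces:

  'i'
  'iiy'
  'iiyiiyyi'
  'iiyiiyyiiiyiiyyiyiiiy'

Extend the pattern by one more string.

iiyiiyyiiiyiiyyiyiiiyiiyiiyyiiiyiiyyiyiiiyyiiiyiiyiiyyi

φ(iiyiiyyiiiyiiyyiyiiiy) expands symbol-by-symbol to iiy iiy yi iiy iiy yi yi iiy iiy iiy yi iiy iiy yi yi iiy yi iiy iiy iiy yi; joining the 21 pieces gives the next term.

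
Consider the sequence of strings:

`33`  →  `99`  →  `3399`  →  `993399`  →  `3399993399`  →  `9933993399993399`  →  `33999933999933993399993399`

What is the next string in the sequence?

993399339999339933999933999933993399993399

From term 3 onward, concatenate the second-to-last term with the last: 33·99 = 3399, 99·3399 = 993399, …
The next term joins 9933993399993399 and 33999933999933993399993399.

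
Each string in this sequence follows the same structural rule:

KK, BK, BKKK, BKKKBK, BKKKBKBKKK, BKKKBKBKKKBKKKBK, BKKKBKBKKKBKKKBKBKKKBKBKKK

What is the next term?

From term 3 onward, concatenate the last term with the second-to-last: BK·KK = BKKK, BKKK·BK = BKKKBK, …
So term 8 is BKKKBKBKKKBKKKBKBKKKBKBKKK·BKKKBKBKKKBKKKBK.

BKKKBKBKKKBKKKBKBKKKBKBKKKBKKKBKBKKKBKKKBK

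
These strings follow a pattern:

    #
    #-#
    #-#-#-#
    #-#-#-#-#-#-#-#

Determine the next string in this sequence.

#-#-#-#-#-#-#-#-#-#-#-#-#-#-#-#

Each string is two copies of the previous one joined by '-'.
One more doubling of #-#-#-#-#-#-#-# gives the answer.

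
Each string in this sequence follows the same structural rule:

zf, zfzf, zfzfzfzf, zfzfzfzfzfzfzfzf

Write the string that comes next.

zfzfzfzfzfzfzfzfzfzfzfzfzfzfzfzf

Each string is two copies of the previous one concatenated.
One more doubling of zfzfzfzfzfzfzfzf gives the answer.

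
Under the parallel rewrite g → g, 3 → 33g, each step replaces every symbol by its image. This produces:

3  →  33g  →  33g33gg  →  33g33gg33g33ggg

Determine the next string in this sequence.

33g33gg33g33ggg33g33gg33g33gggg

Applying the rule to each of the 15 symbols of 33g33gg33g33ggg gives the pieces 33g 33g g 33g 33g g g 33g 33g g 33g 33g g g g, which concatenate to the answer.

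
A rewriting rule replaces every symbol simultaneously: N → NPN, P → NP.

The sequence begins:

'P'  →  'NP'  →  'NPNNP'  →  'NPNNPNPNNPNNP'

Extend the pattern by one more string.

NPNNPNPNNPNNPNPNNPNPNNPNNPNPNNPNNP

φ(NPNNPNPNNPNNP) expands symbol-by-symbol to NPN NP NPN NPN NP NPN NP NPN NPN NP NPN NPN NP; joining the 13 pieces gives the next term.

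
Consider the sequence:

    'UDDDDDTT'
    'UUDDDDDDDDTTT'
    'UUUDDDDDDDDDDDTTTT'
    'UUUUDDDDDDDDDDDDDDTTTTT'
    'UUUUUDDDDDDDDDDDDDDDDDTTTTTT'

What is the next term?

Each string has the form U^{n} D^{3n+2} T^{n+1} (n = 1, 2, …).
Setting n = 6 gives 6, 20, 7 characters in each block.

UUUUUUDDDDDDDDDDDDDDDDDDDDTTTTTTT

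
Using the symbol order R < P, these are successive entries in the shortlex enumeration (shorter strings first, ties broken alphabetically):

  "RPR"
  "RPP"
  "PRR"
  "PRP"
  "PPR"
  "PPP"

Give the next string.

RRRR

PPP is the last string of length 3, so the next is the first of length 4: R repeated 4 times.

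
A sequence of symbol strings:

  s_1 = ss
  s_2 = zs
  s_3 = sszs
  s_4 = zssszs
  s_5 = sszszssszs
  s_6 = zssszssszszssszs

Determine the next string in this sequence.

sszszssszszssszssszszssszs

From term 3 onward, concatenate the second-to-last term with the last: ss·zs = sszs, zs·sszs = zssszs, …
The next term joins sszszssszs and zssszssszszssszs.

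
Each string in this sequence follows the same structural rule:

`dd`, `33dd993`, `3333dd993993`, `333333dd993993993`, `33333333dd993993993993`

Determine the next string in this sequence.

s(k+1) = 33·s(k)·993, so each term gains 33 as a prefix and 993 as a suffix.
So the next term is 33·33333333dd993993993993·993.

3333333333dd993993993993993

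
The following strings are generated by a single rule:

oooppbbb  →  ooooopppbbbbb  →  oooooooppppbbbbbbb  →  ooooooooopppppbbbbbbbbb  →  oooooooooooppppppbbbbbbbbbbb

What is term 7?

Reading off run lengths: o runs 3, 5, 7, 9, 11; p runs 2, 3, 4, 5, 6; b runs 3, 5, 7, 9, 11 — each is linear in n (n = 1, 2, …).
For term 7, n = 7, so the run lengths are 15, 8, 15.

oooooooooooooooppppppppbbbbbbbbbbbbbbb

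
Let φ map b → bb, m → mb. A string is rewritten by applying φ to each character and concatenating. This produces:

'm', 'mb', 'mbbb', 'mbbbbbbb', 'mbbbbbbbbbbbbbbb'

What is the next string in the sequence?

mbbbbbbbbbbbbbbbbbbbbbbbbbbbbbbb

φ(mbbbbbbbbbbbbbbb) expands symbol-by-symbol to mb bb bb bb bb bb bb bb bb bb bb bb bb bb bb bb; joining the 16 pieces gives the next term.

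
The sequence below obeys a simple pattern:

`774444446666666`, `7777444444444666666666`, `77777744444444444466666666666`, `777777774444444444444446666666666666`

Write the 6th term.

Each string has the form 7^{2n-2} 4^{3n} 6^{2n+3}, where the shown terms are n = 2, 3, 4, 5.
At n = 7 the blocks have lengths 12, 21, 17.

77777777777744444444444444444444466666666666666666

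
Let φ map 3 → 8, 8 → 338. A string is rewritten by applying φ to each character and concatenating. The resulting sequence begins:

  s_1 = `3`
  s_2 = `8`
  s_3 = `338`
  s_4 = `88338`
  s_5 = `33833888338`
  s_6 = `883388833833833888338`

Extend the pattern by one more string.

3383388833833833888338883388833833833888338

φ(883388833833833888338) expands symbol-by-symbol to 338 338 8 8 338 338 338 8 8 338 8 8 338 8 8 338 338 338 8 8 338; joining the 21 pieces gives the next term.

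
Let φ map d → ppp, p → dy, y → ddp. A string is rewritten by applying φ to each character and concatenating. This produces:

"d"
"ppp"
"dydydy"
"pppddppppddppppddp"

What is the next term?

Applying the rule to each of the 18 symbols of pppddppppddppppddp gives the pieces dy dy dy ppp ppp dy dy dy dy ppp ppp dy dy dy dy ppp ppp dy, which concatenate to the answer.

dydydyppppppdydydydyppppppdydydydyppppppdy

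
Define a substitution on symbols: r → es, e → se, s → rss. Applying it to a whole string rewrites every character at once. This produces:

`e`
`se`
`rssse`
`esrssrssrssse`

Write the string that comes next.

Rewriting the 13 symbols of esrssrssrssse one by one yields se rss es rss rss es rss rss es rss rss rss se; concatenated:

serssesrssrssesrssrssesrssrssrssse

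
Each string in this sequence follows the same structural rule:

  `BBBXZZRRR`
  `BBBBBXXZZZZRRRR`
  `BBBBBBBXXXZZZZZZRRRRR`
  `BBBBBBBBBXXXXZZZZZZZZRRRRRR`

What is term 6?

The n-th term is 2n+1 B's then n X's then 2n Z's then n+2 R's (n = 1, 2, …).
For term 6, n = 6, so the run lengths are 13, 6, 12, 8.

BBBBBBBBBBBBBXXXXXXZZZZZZZZZZZZRRRRRRRR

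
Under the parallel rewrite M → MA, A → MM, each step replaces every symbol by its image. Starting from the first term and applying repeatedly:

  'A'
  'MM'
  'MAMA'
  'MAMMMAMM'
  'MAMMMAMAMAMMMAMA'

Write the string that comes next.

Rewriting the 16 symbols of MAMMMAMAMAMMMAMA one by one yields MA MM MA MA MA MM MA MM MA MM MA MA MA MM MA MM; concatenated:

MAMMMAMAMAMMMAMMMAMMMAMAMAMMMAMM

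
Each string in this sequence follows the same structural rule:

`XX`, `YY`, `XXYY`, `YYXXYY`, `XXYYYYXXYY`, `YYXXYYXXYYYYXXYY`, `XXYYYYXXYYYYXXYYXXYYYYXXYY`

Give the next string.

YYXXYYXXYYYYXXYYXXYYYYXXYYYYXXYYXXYYYYXXYY

Each term (from the third on) is the two preceding terms concatenated in order: term 3 = XX·YY = XXYY.
So term 8 is YYXXYYXXYYYYXXYY·XXYYYYXXYYYYXXYYXXYYYYXXYY.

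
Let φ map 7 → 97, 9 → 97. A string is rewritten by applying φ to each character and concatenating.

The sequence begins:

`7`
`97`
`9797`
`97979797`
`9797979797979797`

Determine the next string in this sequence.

97979797979797979797979797979797

Replace each of the 16 characters of 9797979797979797 in place — 97 97 97 97 97 97 97 97 97 97 97 97 97 97 97 97 — and concatenate.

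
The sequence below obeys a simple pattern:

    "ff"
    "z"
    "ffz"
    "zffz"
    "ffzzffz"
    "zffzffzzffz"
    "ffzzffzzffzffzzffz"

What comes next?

From term 3 onward, concatenate the second-to-last term with the last: ff·z = ffz, z·ffz = zffz, …
Continuing: zffzffzzffz · ffzzffzzffzffzzffz gives term 8.

zffzffzzffzffzzffzzffzffzzffz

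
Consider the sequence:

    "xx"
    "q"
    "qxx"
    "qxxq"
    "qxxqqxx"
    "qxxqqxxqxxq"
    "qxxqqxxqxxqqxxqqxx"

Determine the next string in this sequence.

qxxqqxxqxxqqxxqqxxqxxqqxxqxxq

From term 3 onward, concatenate the last term with the second-to-last: q·xx = qxx, qxx·q = qxxq, …
Continuing: qxxqqxxqxxqqxxqqxx · qxxqqxxqxxq gives term 8.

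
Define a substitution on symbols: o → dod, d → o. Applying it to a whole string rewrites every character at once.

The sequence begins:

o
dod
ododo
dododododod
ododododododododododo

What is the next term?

Applying the rule to each of the 21 symbols of ododododododododododo gives the pieces dod o dod o dod o dod o dod o dod o dod o dod o dod o dod o dod, which concatenate to the answer.

dododododododododododododododododododododod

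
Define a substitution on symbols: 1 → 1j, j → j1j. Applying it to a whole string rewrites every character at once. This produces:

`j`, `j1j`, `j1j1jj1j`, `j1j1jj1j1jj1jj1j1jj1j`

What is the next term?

Rewriting the 21 symbols of j1j1jj1j1jj1jj1j1jj1j one by one yields j1j 1j j1j 1j j1j j1j 1j j1j 1j j1j j1j 1j j1j j1j 1j j1j 1j j1j j1j 1j j1j; concatenated:

j1j1jj1j1jj1jj1j1jj1j1jj1jj1j1jj1jj1j1jj1j1jj1jj1j1jj1j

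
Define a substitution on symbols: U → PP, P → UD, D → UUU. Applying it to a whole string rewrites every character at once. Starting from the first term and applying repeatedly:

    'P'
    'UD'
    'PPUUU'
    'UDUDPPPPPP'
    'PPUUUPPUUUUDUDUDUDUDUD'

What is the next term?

UDUDPPPPPPUDUDPPPPPPPPUUUPPUUUPPUUUPPUUUPPUUUPPUUU

Replace each of the 22 characters of PPUUUPPUUUUDUDUDUDUDUD in place — UD UD PP PP PP UD UD PP PP PP PP UUU PP UUU PP UUU PP UUU PP UUU PP UUU — and concatenate.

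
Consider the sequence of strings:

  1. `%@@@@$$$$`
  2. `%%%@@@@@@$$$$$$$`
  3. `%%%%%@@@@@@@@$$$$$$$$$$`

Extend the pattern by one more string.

Reading off run lengths: % runs 1, 3, 5; @ runs 4, 6, 8; $ runs 4, 7, 10 — each is linear in n (n = 1, 2, …).
At n = 4 the blocks have lengths 7, 10, 13.

%%%%%%%@@@@@@@@@@$$$$$$$$$$$$$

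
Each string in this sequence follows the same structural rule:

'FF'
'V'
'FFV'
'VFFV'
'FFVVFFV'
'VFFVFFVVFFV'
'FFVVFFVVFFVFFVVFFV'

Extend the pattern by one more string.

VFFVFFVVFFVFFVVFFVVFFVFFVVFFV

From term 3 onward, concatenate the second-to-last term with the last: FF·V = FFV, V·FFV = VFFV, …
The next term joins VFFVFFVVFFV and FFVVFFVVFFVFFVVFFV.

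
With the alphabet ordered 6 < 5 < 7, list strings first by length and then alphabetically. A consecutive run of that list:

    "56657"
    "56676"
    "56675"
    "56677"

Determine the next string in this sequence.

56566

Find the rightmost character of 56677 below 7, bump it to the next letter, and reset everything to its right to 6.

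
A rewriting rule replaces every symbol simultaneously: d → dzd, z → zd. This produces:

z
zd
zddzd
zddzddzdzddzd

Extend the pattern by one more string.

φ(zddzddzdzddzd) expands symbol-by-symbol to zd dzd dzd zd dzd dzd zd dzd zd dzd dzd zd dzd; joining the 13 pieces gives the next term.

zddzddzdzddzddzdzddzdzddzddzdzddzd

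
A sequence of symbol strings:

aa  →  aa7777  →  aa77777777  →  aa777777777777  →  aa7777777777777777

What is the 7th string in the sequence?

Every step adds 7777 to the end: s(k+1) = s(k)·7777.
From aa7777777777777777, 2 further steps: aa7777777777777777 → aa77777777777777777777 → (answer).

aa777777777777777777777777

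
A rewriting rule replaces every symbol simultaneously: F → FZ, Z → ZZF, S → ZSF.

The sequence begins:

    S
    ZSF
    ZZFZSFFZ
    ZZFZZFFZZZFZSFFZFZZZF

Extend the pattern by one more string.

Rewriting the 21 symbols of ZZFZZFFZZZFZSFFZFZZZF one by one yields ZZF ZZF FZ ZZF ZZF FZ FZ ZZF ZZF ZZF FZ ZZF ZSF FZ FZ ZZF FZ ZZF ZZF ZZF FZ; concatenated:

ZZFZZFFZZZFZZFFZFZZZFZZFZZFFZZZFZSFFZFZZZFFZZZFZZFZZFFZ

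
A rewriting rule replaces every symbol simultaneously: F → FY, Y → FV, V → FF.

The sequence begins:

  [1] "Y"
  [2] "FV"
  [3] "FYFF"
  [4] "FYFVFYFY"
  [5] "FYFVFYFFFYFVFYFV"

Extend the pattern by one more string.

Rewriting the 16 symbols of FYFVFYFFFYFVFYFV one by one yields FY FV FY FF FY FV FY FY FY FV FY FF FY FV FY FF; concatenated:

FYFVFYFFFYFVFYFYFYFVFYFFFYFVFYFF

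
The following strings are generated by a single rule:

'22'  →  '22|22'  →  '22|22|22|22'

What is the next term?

22|22|22|22|22|22|22|22

s(k+1) = s(k)·|·s(k) — each term doubles the last with '|' between the halves.
One more doubling of 22|22|22|22 gives the answer.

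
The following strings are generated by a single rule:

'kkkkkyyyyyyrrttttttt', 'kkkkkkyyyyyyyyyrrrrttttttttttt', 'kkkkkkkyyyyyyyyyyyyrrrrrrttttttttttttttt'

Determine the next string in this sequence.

kkkkkkkkyyyyyyyyyyyyyyyrrrrrrrrttttttttttttttttttt

Reading off run lengths: k runs 5, 6, 7; y runs 6, 9, 12; r runs 2, 4, 6; t runs 7, 11, 15 — each is linear in n, where the shown terms are n = 2, 3, 4.
At n = 5 the blocks have lengths 8, 15, 8, 19.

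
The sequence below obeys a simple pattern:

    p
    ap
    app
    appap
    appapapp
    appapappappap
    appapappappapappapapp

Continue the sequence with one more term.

This is a Fibonacci-style word recurrence s(k) = s(k−1)·s(k−2): e.g. ap·p = app.
Continuing: appapappappapappapapp · appapappappap gives term 8.

appapappappapappapappappapappappap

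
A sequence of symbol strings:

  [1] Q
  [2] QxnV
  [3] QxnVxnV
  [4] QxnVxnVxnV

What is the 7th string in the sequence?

The strings grow by a fixed suffix xnV each time.
From QxnVxnVxnV, 3 further steps: QxnVxnVxnV → QxnVxnVxnVxnV → QxnVxnVxnVxnVxnV → (answer).

QxnVxnVxnVxnVxnVxnV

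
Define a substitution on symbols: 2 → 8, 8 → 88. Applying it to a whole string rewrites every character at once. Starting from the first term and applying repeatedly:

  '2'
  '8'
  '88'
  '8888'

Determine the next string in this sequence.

88888888

Expanding 8888: 8→88, 8→88, 8→88, 8→88. Concatenated: 88 88 88 88.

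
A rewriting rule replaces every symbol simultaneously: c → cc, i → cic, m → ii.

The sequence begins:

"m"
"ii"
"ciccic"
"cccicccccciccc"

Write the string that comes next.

Rewriting the 14 symbols of cccicccccciccc one by one yields cc cc cc cic cc cc cc cc cc cc cic cc cc cc; concatenated:

cccccccicccccccccccccciccccccc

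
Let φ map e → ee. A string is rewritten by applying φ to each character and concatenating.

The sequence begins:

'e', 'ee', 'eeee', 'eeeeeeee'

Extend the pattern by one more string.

eeeeeeeeeeeeeeee

Apply φ to eeeeeeee symbol by symbol: e→ee, e→ee, e→ee, e→ee, e→ee, e→ee, e→ee, e→ee; joined: ee ee ee ee ee ee ee ee.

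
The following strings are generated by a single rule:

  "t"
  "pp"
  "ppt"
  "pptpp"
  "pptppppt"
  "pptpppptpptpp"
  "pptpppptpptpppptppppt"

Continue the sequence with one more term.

pptpppptpptpppptpppptpptpppptpptpp

From term 3 onward, concatenate the last term with the second-to-last: pp·t = ppt, ppt·pp = pptpp, …
The next term joins pptpppptpptpppptppppt and pptpppptpptpp.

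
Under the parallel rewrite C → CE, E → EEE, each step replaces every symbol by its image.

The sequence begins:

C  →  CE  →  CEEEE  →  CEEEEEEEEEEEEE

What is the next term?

CEEEEEEEEEEEEEEEEEEEEEEEEEEEEEEEEEEEEEEEE

φ(CEEEEEEEEEEEEE) expands symbol-by-symbol to CE EEE EEE EEE EEE EEE EEE EEE EEE EEE EEE EEE EEE EEE; joining the 14 pieces gives the next term.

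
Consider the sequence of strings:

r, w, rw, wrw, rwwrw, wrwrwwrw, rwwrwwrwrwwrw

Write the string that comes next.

wrwrwwrwrwwrwwrwrwwrw

This is a Fibonacci-style word recurrence s(k) = s(k−2)·s(k−1): e.g. r·w = rw.
The next term joins wrwrwwrw and rwwrwwrwrwwrw.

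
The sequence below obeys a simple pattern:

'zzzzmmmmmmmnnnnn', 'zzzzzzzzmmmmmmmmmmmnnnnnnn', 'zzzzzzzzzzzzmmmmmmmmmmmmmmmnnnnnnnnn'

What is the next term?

Reading off run lengths: z runs 4, 8, 12; m runs 7, 11, 15; n runs 5, 7, 9 — each is linear in n (n = 1, 2, …).
For the next term, n = 4, so the run lengths are 16, 19, 11.

zzzzzzzzzzzzzzzzmmmmmmmmmmmmmmmmmmmnnnnnnnnnnn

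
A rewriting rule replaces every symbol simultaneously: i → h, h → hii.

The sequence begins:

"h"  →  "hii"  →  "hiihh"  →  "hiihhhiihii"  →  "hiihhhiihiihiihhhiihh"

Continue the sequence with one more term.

Applying the rule to each of the 21 symbols of hiihhhiihiihiihhhiihh gives the pieces hii h h hii hii hii h h hii h h hii h h hii hii hii h h hii hii, which concatenate to the answer.

hiihhhiihiihiihhhiihhhiihhhiihiihiihhhiihii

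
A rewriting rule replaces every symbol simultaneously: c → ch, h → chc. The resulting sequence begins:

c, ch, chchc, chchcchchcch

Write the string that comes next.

chchcchchcchchchcchchcchchchc

Apply φ to chchcchchcch symbol by symbol: c→ch, h→chc, c→ch, h→chc, c→ch, c→ch, h→chc, c→ch, h→chc, c→ch, c→ch, h→chc; joined: ch chc ch chc ch ch chc ch chc ch ch chc.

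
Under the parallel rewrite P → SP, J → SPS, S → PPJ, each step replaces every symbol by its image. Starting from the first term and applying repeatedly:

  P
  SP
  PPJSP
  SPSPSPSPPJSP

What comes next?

PPJSPPPJSPPPJSPPPJSPSPSPSPPJSP

Apply φ to SPSPSPSPPJSP symbol by symbol: S→PPJ, P→SP, S→PPJ, P→SP, S→PPJ, P→SP, S→PPJ, P→SP, P→SP, J→SPS, S→PPJ, P→SP; joined: PPJ SP PPJ SP PPJ SP PPJ SP SP SPS PPJ SP.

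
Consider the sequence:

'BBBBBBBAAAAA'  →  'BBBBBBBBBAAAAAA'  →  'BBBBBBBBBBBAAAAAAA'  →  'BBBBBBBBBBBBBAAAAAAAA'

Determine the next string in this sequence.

Reading off run lengths: B runs 7, 9, 11, 13; A runs 5, 6, 7, 8 — each is linear in n, where the shown terms are n = 3, 4, 5, 6.
Setting n = 7 gives 15, 9 characters in each block.

BBBBBBBBBBBBBBBAAAAAAAAA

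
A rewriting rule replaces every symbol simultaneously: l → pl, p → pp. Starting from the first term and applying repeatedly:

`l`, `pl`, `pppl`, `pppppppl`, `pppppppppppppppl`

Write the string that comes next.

pppppppppppppppppppppppppppppppl

Replace each of the 16 characters of pppppppppppppppl in place — pp pp pp pp pp pp pp pp pp pp pp pp pp pp pp pl — and concatenate.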